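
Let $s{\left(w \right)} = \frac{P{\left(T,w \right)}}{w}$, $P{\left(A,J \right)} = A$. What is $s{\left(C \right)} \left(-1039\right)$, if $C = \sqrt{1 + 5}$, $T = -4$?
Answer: $\frac{2078 \sqrt{6}}{3} \approx 1696.7$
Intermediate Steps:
$C = \sqrt{6} \approx 2.4495$
$s{\left(w \right)} = - \frac{4}{w}$
$s{\left(C \right)} \left(-1039\right) = - \frac{4}{\sqrt{6}} \left(-1039\right) = - 4 \frac{\sqrt{6}}{6} \left(-1039\right) = - \frac{2 \sqrt{6}}{3} \left(-1039\right) = \frac{2078 \sqrt{6}}{3}$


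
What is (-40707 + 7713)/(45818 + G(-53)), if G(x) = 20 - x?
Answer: -3666/5099 ≈ -0.71896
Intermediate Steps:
(-40707 + 7713)/(45818 + G(-53)) = (-40707 + 7713)/(45818 + (20 - 1*(-53))) = -32994/(45818 + (20 + 53)) = -32994/(45818 + 73) = -32994/45891 = -32994*1/45891 = -3666/5099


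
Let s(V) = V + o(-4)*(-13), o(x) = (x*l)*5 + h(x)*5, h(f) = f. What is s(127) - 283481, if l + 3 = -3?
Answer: -284654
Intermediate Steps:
l = -6 (l = -3 - 3 = -6)
o(x) = -25*x (o(x) = (x*(-6))*5 + x*5 = -6*x*5 + 5*x = -30*x + 5*x = -25*x)
s(V) = -1300 + V (s(V) = V - 25*(-4)*(-13) = V + 100*(-13) = V - 1300 = -1300 + V)
s(127) - 283481 = (-1300 + 127) - 283481 = -1173 - 283481 = -284654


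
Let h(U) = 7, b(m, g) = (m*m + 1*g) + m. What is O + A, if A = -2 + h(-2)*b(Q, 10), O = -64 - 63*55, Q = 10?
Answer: -2691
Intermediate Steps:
b(m, g) = g + m + m² (b(m, g) = (m² + g) + m = (g + m²) + m = g + m + m²)
O = -3529 (O = -64 - 3465 = -3529)
A = 838 (A = -2 + 7*(10 + 10 + 10²) = -2 + 7*(10 + 10 + 100) = -2 + 7*120 = -2 + 840 = 838)
O + A = -3529 + 838 = -2691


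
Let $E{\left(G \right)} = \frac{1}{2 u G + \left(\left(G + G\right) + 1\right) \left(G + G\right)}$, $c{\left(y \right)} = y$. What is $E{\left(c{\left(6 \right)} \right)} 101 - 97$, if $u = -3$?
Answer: $- \frac{11539}{120} \approx -96.158$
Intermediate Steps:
$E{\left(G \right)} = \frac{1}{- 6 G + 2 G \left(1 + 2 G\right)}$ ($E{\left(G \right)} = \frac{1}{2 \left(-3\right) G + \left(\left(G + G\right) + 1\right) \left(G + G\right)} = \frac{1}{- 6 G + \left(2 G + 1\right) 2 G} = \frac{1}{- 6 G + \left(1 + 2 G\right) 2 G} = \frac{1}{- 6 G + 2 G \left(1 + 2 G\right)}$)
$E{\left(c{\left(6 \right)} \right)} 101 - 97 = \frac{1}{4 \cdot 6 \left(-1 + 6\right)} 101 - 97 = \frac{1}{4} \cdot \frac{1}{6} \cdot \frac{1}{5} \cdot 101 - 97 = \frac{1}{120} \cdot 101 - 97 = \frac{101}{120} - 97 = - \frac{11539}{120}$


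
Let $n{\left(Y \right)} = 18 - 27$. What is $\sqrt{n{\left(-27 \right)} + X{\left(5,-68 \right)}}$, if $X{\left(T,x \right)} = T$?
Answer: $2 i \approx 2.0 i$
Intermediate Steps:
$n{\left(Y \right)} = -9$
$\sqrt{n{\left(-27 \right)} + X{\left(5,-68 \right)}} = \sqrt{-9 + 5} = \sqrt{-4} = 2 i$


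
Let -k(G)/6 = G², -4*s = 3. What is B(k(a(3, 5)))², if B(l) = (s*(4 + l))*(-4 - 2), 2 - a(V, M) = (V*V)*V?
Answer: 284158449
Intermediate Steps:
s = -¾ (s = -¼*3 = -¾ ≈ -0.75000)
a(V, M) = 2 - V³ (a(V, M) = 2 - V*V*V = 2 - V²*V = 2 - V³)
k(G) = -6*G²
B(l) = 18 + 9*l/2 (B(l) = (-3*(4 + l)/4)*(-4 - 2) = (-3 - 3*l/4)*(-6) = 18 + 9*l/2)
B(k(a(3, 5)))² = (18 + 9*(-6*(2 - 1*3³)²)/2)² = (18 + 9*(-6*(2 - 1*27)²)/2)² = (18 + 9*(-6*(2 - 27)²)/2)² = (18 + 9*(-6*(-25)²)/2)² = (18 + 9*(-6*625)/2)² = (18 + (9/2)*(-3750))² = (18 - 16875)² = (-16857)² = 284158449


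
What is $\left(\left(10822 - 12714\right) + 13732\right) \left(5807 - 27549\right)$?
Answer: $-257425280$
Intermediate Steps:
$\left(\left(10822 - 12714\right) + 13732\right) \left(5807 - 27549\right) = \left(-1892 + 13732\right) \left(-21742\right) = 11840 \left(-21742\right) = -257425280$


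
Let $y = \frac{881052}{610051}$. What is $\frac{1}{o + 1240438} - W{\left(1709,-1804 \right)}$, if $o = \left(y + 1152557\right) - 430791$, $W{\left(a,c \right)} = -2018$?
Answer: $\frac{2415637604604259}{1197045393456} \approx 2018.0$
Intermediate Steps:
$y = \frac{881052}{610051}$ ($y = 881052 \cdot \frac{1}{610051} = \frac{881052}{610051} \approx 1.4442$)
$o = \frac{440314951118}{610051}$ ($o = \left(\frac{881052}{610051} + 1152557\right) - 430791 = \frac{703119431459}{610051} - 430791 = \frac{440314951118}{610051} \approx 7.2177 \cdot 10^{5}$)
$\frac{1}{o + 1240438} - W{\left(1709,-1804 \right)} = \frac{1}{\frac{440314951118}{610051} + 1240438} - -2018 = \frac{1}{\frac{1197045393456}{610051}} + 2018 = \frac{610051}{1197045393456} + 2018 = \frac{2415637604604259}{1197045393456}$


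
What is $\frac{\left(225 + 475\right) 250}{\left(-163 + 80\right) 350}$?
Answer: $- \frac{500}{83} \approx -6.0241$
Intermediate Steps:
$\frac{\left(225 + 475\right) 250}{\left(-163 + 80\right) 350} = \frac{700 \cdot 250}{\left(-83\right) 350} = \frac{175000}{-29050} = 175000 \left(- \frac{1}{29050}\right) = - \frac{500}{83}$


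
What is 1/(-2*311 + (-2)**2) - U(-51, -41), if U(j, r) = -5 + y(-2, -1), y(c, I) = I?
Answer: 3707/618 ≈ 5.9984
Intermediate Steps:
U(j, r) = -6 (U(j, r) = -5 - 1 = -6)
1/(-2*311 + (-2)**2) - U(-51, -41) = 1/(-2*311 + (-2)**2) - 1*(-6) = 1/(-622 + 4) + 6 = 1/(-618) + 6 = -1/618 + 6 = 3707/618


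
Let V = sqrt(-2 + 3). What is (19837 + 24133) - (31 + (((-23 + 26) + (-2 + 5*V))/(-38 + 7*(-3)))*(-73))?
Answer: 2591963/59 ≈ 43932.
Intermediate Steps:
V = 1 (V = sqrt(1) = 1)
(19837 + 24133) - (31 + (((-23 + 26) + (-2 + 5*V))/(-38 + 7*(-3)))*(-73)) = (19837 + 24133) - (31 + (((-23 + 26) + (-2 + 5*1))/(-38 + 7*(-3)))*(-73)) = 43970 - (31 + ((3 + (-2 + 5))/(-38 - 21))*(-73)) = 43970 - (31 + ((3 + 3)/(-59))*(-73)) = 43970 - (31 + (6*(-1/59))*(-73)) = 43970 - (31 - 6/59*(-73)) = 43970 - (31 + 438/59) = 43970 - 1*2267/59 = 43970 - 2267/59 = 2591963/59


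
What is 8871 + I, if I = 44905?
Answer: 53776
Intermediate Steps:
8871 + I = 8871 + 44905 = 53776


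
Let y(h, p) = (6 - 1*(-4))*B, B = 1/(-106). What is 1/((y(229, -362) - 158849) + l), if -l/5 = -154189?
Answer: 53/32441083 ≈ 1.6337e-6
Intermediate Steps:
l = 770945 (l = -5*(-154189) = 770945)
B = -1/106 ≈ -0.0094340
y(h, p) = -5/53 (y(h, p) = (6 - 1*(-4))*(-1/106) = (6 + 4)*(-1/106) = 10*(-1/106) = -5/53)
1/((y(229, -362) - 158849) + l) = 1/((-5/53 - 158849) + 770945) = 1/(-8419002/53 + 770945) = 1/(32441083/53) = 53/32441083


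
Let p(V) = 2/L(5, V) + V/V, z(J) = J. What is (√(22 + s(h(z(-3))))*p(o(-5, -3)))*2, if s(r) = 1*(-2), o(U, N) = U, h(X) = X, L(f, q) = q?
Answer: 12*√5/5 ≈ 5.3666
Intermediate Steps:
s(r) = -2
p(V) = 1 + 2/V (p(V) = 2/V + V/V = 2/V + 1 = 1 + 2/V)
(√(22 + s(h(z(-3))))*p(o(-5, -3)))*2 = (√(22 - 2)*((2 - 5)/(-5)))*2 = (√20*(-⅕*(-3)))*2 = ((2*√5)*(⅗))*2 = (6*√5/5)*2 = 12*√5/5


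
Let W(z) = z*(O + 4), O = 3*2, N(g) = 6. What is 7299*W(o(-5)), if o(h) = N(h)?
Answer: 437940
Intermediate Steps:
o(h) = 6
O = 6
W(z) = 10*z (W(z) = z*(6 + 4) = z*10 = 10*z)
7299*W(o(-5)) = 7299*(10*6) = 7299*60 = 437940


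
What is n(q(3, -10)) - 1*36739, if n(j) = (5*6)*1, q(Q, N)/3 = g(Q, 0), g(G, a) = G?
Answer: -36709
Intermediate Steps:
q(Q, N) = 3*Q
n(j) = 30 (n(j) = 30*1 = 30)
n(q(3, -10)) - 1*36739 = 30 - 1*36739 = 30 - 36739 = -36709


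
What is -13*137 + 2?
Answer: -1779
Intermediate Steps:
-13*137 + 2 = -1781 + 2 = -1779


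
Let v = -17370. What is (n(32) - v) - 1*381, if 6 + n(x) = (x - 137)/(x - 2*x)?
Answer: 543561/32 ≈ 16986.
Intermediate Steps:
n(x) = -6 - (-137 + x)/x (n(x) = -6 + (x - 137)/(x - 2*x) = -6 + (-137 + x)/((-x)) = -6 + (-137 + x)*(-1/x) = -6 - (-137 + x)/x)
(n(32) - v) - 1*381 = ((-7 + 137/32) - 1*(-17370)) - 1*381 = ((-7 + 137*(1/32)) + 17370) - 381 = ((-7 + 137/32) + 17370) - 381 = (-87/32 + 17370) - 381 = 555753/32 - 381 = 543561/32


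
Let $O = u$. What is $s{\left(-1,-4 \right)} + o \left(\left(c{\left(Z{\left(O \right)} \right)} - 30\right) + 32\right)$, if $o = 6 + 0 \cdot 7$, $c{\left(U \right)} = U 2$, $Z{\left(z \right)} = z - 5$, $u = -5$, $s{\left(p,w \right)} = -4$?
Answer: $-112$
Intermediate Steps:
$O = -5$
$Z{\left(z \right)} = -5 + z$
$c{\left(U \right)} = 2 U$
$o = 6$ ($o = 6 + 0 = 6$)
$s{\left(-1,-4 \right)} + o \left(\left(c{\left(Z{\left(O \right)} \right)} - 30\right) + 32\right) = -4 + 6 \left(\left(2 \left(-5 - 5\right) - 30\right) + 32\right) = -4 + 6 \left(\left(2 \left(-10\right) - 30\right) + 32\right) = -4 + 6 \left(\left(-20 - 30\right) + 32\right) = -4 + 6 \left(-50 + 32\right) = -4 + 6 \left(-18\right) = -4 - 108 = -112$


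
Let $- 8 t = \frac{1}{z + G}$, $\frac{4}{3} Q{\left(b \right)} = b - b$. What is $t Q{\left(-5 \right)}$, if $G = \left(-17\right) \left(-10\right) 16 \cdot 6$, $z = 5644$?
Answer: $0$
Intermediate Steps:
$G = 16320$ ($G = 170 \cdot 16 \cdot 6 = 2720 \cdot 6 = 16320$)
$Q{\left(b \right)} = 0$ ($Q{\left(b \right)} = \frac{3 \left(b - b\right)}{4} = \frac{3}{4} \cdot 0 = 0$)
$t = - \frac{1}{175712}$ ($t = - \frac{1}{8 \left(5644 + 16320\right)} = - \frac{1}{8 \cdot 21964} = \left(- \frac{1}{8}\right) \frac{1}{21964} = - \frac{1}{175712} \approx -5.6911 \cdot 10^{-6}$)
$t Q{\left(-5 \right)} = \left(- \frac{1}{175712}\right) 0 = 0$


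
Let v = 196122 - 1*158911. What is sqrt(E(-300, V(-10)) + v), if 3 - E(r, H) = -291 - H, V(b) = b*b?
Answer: sqrt(37605) ≈ 193.92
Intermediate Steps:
V(b) = b**2
E(r, H) = 294 + H (E(r, H) = 3 - (-291 - H) = 3 + (291 + H) = 294 + H)
v = 37211 (v = 196122 - 158911 = 37211)
sqrt(E(-300, V(-10)) + v) = sqrt((294 + (-10)**2) + 37211) = sqrt((294 + 100) + 37211) = sqrt(394 + 37211) = sqrt(37605)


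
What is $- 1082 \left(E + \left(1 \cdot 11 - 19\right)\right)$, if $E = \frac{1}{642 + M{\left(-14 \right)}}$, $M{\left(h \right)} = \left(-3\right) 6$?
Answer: $\frac{2700131}{312} \approx 8654.3$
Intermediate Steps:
$M{\left(h \right)} = -18$
$E = \frac{1}{624}$ ($E = \frac{1}{642 - 18} = \frac{1}{624} \approx 0.0016026$)
$- 1082 \left(E + \left(1 \cdot 11 - 19\right)\right) = - 1082 \left(\frac{1}{624} + \left(1 \cdot 11 - 19\right)\right) = - 1082 \left(\frac{1}{624} + \left(11 - 19\right)\right) = - 1082 \left(\frac{1}{624} - 8\right) = \left(-1082\right) \left(- \frac{4991}{624}\right) = \frac{2700131}{312}$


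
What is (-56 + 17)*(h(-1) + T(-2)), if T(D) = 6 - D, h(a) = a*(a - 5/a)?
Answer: -156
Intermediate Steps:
(-56 + 17)*(h(-1) + T(-2)) = (-56 + 17)*((-5 + (-1)²) + (6 - 1*(-2))) = -39*((-5 + 1) + (6 + 2)) = -39*(-4 + 8) = -39*4 = -156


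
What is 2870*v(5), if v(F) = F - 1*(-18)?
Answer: 66010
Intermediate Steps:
v(F) = 18 + F (v(F) = F + 18 = 18 + F)
2870*v(5) = 2870*(18 + 5) = 2870*23 = 66010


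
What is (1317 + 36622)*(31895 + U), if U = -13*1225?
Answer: 605885830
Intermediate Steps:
U = -15925
(1317 + 36622)*(31895 + U) = (1317 + 36622)*(31895 - 15925) = 37939*15970 = 605885830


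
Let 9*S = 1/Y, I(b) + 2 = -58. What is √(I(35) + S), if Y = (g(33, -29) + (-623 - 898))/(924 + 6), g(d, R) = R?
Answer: I*√13515/15 ≈ 7.7503*I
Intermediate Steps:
I(b) = -60 (I(b) = -2 - 58 = -60)
Y = -5/3 (Y = (-29 + (-623 - 898))/(924 + 6) = (-29 - 1521)/930 = -1550*1/930 = -5/3 ≈ -1.6667)
S = -1/15 (S = 1/(9*(-5/3)) = (⅑)*(-⅗) = -1/15 ≈ -0.066667)
√(I(35) + S) = √(-60 - 1/15) = √(-901/15) = I*√13515/15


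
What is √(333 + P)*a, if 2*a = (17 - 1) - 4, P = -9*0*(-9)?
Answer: 18*√37 ≈ 109.49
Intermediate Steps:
P = 0 (P = 0*(-9) = 0)
a = 6 (a = ((17 - 1) - 4)/2 = (16 - 4)/2 = (½)*12 = 6)
√(333 + P)*a = √(333 + 0)*6 = √333*6 = (3*√37)*6 = 18*√37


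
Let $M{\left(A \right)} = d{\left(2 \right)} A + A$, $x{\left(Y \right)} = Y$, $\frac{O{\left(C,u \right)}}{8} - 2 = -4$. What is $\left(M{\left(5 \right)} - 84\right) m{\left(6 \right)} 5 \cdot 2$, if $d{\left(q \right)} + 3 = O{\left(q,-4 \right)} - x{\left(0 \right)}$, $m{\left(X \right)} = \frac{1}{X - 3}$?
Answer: $-580$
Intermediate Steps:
$m{\left(X \right)} = \frac{1}{-3 + X}$
$O{\left(C,u \right)} = -16$ ($O{\left(C,u \right)} = 16 + 8 \left(-4\right) = 16 - 32 = -16$)
$d{\left(q \right)} = -19$ ($d{\left(q \right)} = -3 - 16 = -19$)
$M{\left(A \right)} = - 18 A$ ($M{\left(A \right)} = - 19 A + A = - 18 A$)
$\left(M{\left(5 \right)} - 84\right) m{\left(6 \right)} 5 \cdot 2 = \left(\left(-18\right) 5 - 84\right) \frac{1}{-3 + 6} \cdot 5 \cdot 2 = \left(-90 - 84\right) \frac{1}{3} \cdot 5 \cdot 2 = - 174 \cdot \frac{1}{3} \cdot 5 \cdot 2 = - 174 \cdot \frac{5}{3} \cdot 2 = \left(-174\right) \frac{10}{3} = -580$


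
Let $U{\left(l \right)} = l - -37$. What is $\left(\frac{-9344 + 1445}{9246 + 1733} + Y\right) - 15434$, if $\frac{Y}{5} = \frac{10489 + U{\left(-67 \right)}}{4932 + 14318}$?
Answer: $- \frac{652297642889}{42269150} \approx -15432.0$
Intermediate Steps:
$U{\left(l \right)} = 37 + l$ ($U{\left(l \right)} = l + 37 = 37 + l$)
$Y = \frac{10459}{3850}$ ($Y = 5 \frac{10489 + \left(37 - 67\right)}{4932 + 14318} = 5 \frac{10489 - 30}{19250} = 5 \cdot 10459 \cdot \frac{1}{19250} = 5 \cdot \frac{10459}{19250} = \frac{10459}{3850} \approx 2.7166$)
$\left(\frac{-9344 + 1445}{9246 + 1733} + Y\right) - 15434 = \left(\frac{-9344 + 1445}{9246 + 1733} + \frac{10459}{3850}\right) - 15434 = \left(- \frac{7899}{10979} + \frac{10459}{3850}\right) - 15434 = \frac{84418211}{42269150} - 15434 = - \frac{652297642889}{42269150}$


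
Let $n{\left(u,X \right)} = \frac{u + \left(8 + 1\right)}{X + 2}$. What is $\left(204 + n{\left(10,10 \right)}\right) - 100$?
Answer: $\frac{1267}{12} \approx 105.58$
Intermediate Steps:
$n{\left(u,X \right)} = \frac{9 + u}{2 + X}$ ($n{\left(u,X \right)} = \frac{u + 9}{2 + X} = \frac{9 + u}{2 + X}$)
$\left(204 + n{\left(10,10 \right)}\right) - 100 = \left(204 + \frac{9 + 10}{2 + 10}\right) - 100 = \left(204 + \frac{1}{12} \cdot 19\right) - 100 = \left(204 + \frac{19}{12}\right) - 100 = \frac{2467}{12} - 100 = \frac{1267}{12}$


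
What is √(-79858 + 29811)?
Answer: I*√50047 ≈ 223.71*I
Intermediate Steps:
√(-79858 + 29811) = √(-50047) = I*√50047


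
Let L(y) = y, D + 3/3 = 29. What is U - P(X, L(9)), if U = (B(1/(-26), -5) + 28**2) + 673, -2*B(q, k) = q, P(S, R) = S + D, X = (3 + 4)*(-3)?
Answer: 75401/52 ≈ 1450.0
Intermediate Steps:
D = 28 (D = -1 + 29 = 28)
X = -21 (X = 7*(-3) = -21)
P(S, R) = 28 + S (P(S, R) = S + 28 = 28 + S)
B(q, k) = -q/2
U = 75765/52 (U = (-1/2/(-26) + 28**2) + 673 = (-1/2*(-1/26) + 784) + 673 = (1/52 + 784) + 673 = 40769/52 + 673 = 75765/52 ≈ 1457.0)
U - P(X, L(9)) = 75765/52 - (28 - 21) = 75765/52 - 1*7 = 75765/52 - 7 = 75401/52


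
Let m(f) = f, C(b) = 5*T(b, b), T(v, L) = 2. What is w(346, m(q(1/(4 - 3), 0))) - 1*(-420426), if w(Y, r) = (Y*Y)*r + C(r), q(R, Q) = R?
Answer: 540152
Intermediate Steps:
C(b) = 10 (C(b) = 5*2 = 10)
w(Y, r) = 10 + r*Y**2 (w(Y, r) = (Y*Y)*r + 10 = Y**2*r + 10 = r*Y**2 + 10 = 10 + r*Y**2)
w(346, m(q(1/(4 - 3), 0))) - 1*(-420426) = (10 + 346**2/(4 - 3)) - 1*(-420426) = (10 + 119716/1) + 420426 = (10 + 1*119716) + 420426 = (10 + 119716) + 420426 = 119726 + 420426 = 540152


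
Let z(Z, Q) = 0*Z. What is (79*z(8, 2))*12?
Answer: 0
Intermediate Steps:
z(Z, Q) = 0
(79*z(8, 2))*12 = (79*0)*12 = 0*12 = 0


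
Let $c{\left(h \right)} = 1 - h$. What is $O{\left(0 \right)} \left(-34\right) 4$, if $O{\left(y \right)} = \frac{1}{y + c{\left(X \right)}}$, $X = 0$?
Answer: $-136$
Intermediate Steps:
$O{\left(y \right)} = \frac{1}{1 + y}$ ($O{\left(y \right)} = \frac{1}{y + \left(1 - 0\right)} = \frac{1}{y + \left(1 + 0\right)} = \frac{1}{y + 1} = \frac{1}{1 + y}$)
$O{\left(0 \right)} \left(-34\right) 4 = \frac{1}{1 + 0} \left(-34\right) 4 = 1^{-1} \left(-34\right) 4 = 1 \left(-34\right) 4 = \left(-34\right) 4 = -136$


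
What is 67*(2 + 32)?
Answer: 2278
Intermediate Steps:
67*(2 + 32) = 67*34 = 2278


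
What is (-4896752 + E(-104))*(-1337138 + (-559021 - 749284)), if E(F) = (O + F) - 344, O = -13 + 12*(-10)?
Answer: 12955615303519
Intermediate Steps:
O = -133 (O = -13 - 120 = -133)
E(F) = -477 + F (E(F) = (-133 + F) - 344 = -477 + F)
(-4896752 + E(-104))*(-1337138 + (-559021 - 749284)) = (-4896752 + (-477 - 104))*(-1337138 + (-559021 - 749284)) = (-4896752 - 581)*(-1337138 - 1308305) = -4897333*(-2645443) = 12955615303519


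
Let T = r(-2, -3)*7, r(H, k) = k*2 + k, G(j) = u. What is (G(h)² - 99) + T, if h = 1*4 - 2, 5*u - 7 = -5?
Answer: -4046/25 ≈ -161.84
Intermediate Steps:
u = ⅖ (u = 7/5 + (⅕)*(-5) = 7/5 - 1 = ⅖ ≈ 0.40000)
h = 2 (h = 4 - 2 = 2)
G(j) = ⅖
r(H, k) = 3*k (r(H, k) = 2*k + k = 3*k)
T = -63 (T = (3*(-3))*7 = -9*7 = -63)
(G(h)² - 99) + T = ((⅖)² - 99) - 63 = (4/25 - 99) - 63 = -2471/25 - 63 = -4046/25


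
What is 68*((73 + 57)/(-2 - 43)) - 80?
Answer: -2488/9 ≈ -276.44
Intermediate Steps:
68*((73 + 57)/(-2 - 43)) - 80 = 68*(130/(-45)) - 80 = 68*(130*(-1/45)) - 80 = 68*(-26/9) - 80 = -1768/9 - 80 = -2488/9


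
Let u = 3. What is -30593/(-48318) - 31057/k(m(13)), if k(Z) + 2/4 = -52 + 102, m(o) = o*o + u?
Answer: -999398515/1594494 ≈ -626.78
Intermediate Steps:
m(o) = 3 + o² (m(o) = o*o + 3 = o² + 3 = 3 + o²)
k(Z) = 99/2 (k(Z) = -½ + (-52 + 102) = -½ + 50 = 99/2)
-30593/(-48318) - 31057/k(m(13)) = -30593/(-48318) - 31057/99/2 = -30593*(-1/48318) - 31057*2/99 = 30593/48318 - 62114/99 = -999398515/1594494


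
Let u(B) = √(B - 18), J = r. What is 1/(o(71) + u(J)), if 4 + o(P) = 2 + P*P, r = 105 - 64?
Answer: 5039/25391498 - √23/25391498 ≈ 0.00019826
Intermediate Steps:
r = 41
o(P) = -2 + P² (o(P) = -4 + (2 + P*P) = -4 + (2 + P²) = -2 + P²)
J = 41
u(B) = √(-18 + B)
1/(o(71) + u(J)) = 1/((-2 + 71²) + √(-18 + 41)) = 1/((-2 + 5041) + √23) = 1/(5039 + √23)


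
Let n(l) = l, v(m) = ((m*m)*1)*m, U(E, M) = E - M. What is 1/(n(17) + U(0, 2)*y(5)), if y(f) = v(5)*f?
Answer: -1/1233 ≈ -0.00081103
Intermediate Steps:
v(m) = m**3 (v(m) = (m**2*1)*m = m**2*m = m**3)
y(f) = 125*f (y(f) = 5**3*f = 125*f)
1/(n(17) + U(0, 2)*y(5)) = 1/(17 + (0 - 1*2)*(125*5)) = 1/(17 + (0 - 2)*625) = 1/(17 - 2*625) = 1/(17 - 1250) = 1/(-1233) = -1/1233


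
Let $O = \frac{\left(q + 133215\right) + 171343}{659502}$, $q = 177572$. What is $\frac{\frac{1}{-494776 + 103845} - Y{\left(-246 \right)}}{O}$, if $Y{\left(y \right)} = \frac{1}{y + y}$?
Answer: $\frac{207323109}{74663401780} \approx 0.0027768$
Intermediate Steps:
$Y{\left(y \right)} = \frac{1}{2 y}$
$O = \frac{26785}{36639}$ ($O = \frac{\left(177572 + 133215\right) + 171343}{659502} = \left(310787 + 171343\right) \frac{1}{659502} = 482130 \cdot \frac{1}{659502} = \frac{26785}{36639} \approx 0.73105$)
$\frac{\frac{1}{-494776 + 103845} - Y{\left(-246 \right)}}{O} = \frac{\frac{1}{-494776 + 103845} - \frac{1}{2 \left(-246\right)}}{\frac{26785}{36639}} = \left(\frac{1}{-390931} - \frac{1}{2} \left(- \frac{1}{246}\right)\right) \frac{36639}{26785} = \left(- \frac{1}{390931} - - \frac{1}{492}\right) \frac{36639}{26785} = \left(- \frac{1}{390931} + \frac{1}{492}\right) \frac{36639}{26785} = \frac{390439}{192338052} \cdot \frac{36639}{26785} = \frac{207323109}{74663401780}$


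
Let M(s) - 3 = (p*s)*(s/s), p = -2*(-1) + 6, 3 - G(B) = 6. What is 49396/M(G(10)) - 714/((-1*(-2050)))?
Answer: -50638397/21525 ≈ -2352.5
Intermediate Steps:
G(B) = -3 (G(B) = 3 - 1*6 = 3 - 6 = -3)
p = 8 (p = 2 + 6 = 8)
M(s) = 3 + 8*s (M(s) = 3 + (8*s)*(s/s) = 3 + (8*s)*1 = 3 + 8*s)
49396/M(G(10)) - 714/((-1*(-2050))) = 49396/(3 + 8*(-3)) - 714/((-1*(-2050))) = 49396/(3 - 24) - 714/2050 = 49396/(-21) - 714*1/2050 = 49396*(-1/21) - 357/1025 = -49396/21 - 357/1025 = -50638397/21525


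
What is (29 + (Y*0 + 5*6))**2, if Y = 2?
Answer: 3481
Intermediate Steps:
(29 + (Y*0 + 5*6))**2 = (29 + (2*0 + 5*6))**2 = (29 + (0 + 30))**2 = (29 + 30)**2 = 59**2 = 3481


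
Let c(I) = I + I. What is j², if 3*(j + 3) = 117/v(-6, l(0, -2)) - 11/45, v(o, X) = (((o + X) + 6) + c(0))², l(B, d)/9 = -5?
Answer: 474721/50625 ≈ 9.3772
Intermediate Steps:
l(B, d) = -45 (l(B, d) = 9*(-5) = -45)
c(I) = 2*I
v(o, X) = (6 + X + o)² (v(o, X) = (((o + X) + 6) + 2*0)² = (((X + o) + 6) + 0)² = ((6 + X + o) + 0)² = (6 + X + o)²)
j = -689/225 (j = -3 + (117/((6 - 45 - 6)²) - 11/45)/3 = -3 + (117/((-45)²) - 11*1/45)/3 = -3 + (117/2025 - 11/45)/3 = -3 + (117*(1/2025) - 11/45)/3 = -3 + (13/225 - 11/45)/3 = -3 + (⅓)*(-14/75) = -3 - 14/225 = -689/225 ≈ -3.0622)
j² = (-689/225)² = 474721/50625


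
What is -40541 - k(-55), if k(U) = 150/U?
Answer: -445921/11 ≈ -40538.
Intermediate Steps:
-40541 - k(-55) = -40541 - 150/(-55) = -40541 - 150*(-1)/55 = -40541 - 1*(-30/11) = -40541 + 30/11 = -445921/11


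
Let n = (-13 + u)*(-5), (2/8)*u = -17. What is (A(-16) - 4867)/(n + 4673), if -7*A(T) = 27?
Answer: -17048/17773 ≈ -0.95921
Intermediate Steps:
u = -68 (u = 4*(-17) = -68)
A(T) = -27/7 (A(T) = -⅐*27 = -27/7)
n = 405 (n = (-13 - 68)*(-5) = -81*(-5) = 405)
(A(-16) - 4867)/(n + 4673) = (-27/7 - 4867)/(405 + 4673) = -34096/7/5078 = -34096/7*1/5078 = -17048/17773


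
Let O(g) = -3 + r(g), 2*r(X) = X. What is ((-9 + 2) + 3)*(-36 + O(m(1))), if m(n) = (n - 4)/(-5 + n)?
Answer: 309/2 ≈ 154.50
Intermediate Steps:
m(n) = (-4 + n)/(-5 + n)
r(X) = X/2
O(g) = -3 + g/2
((-9 + 2) + 3)*(-36 + O(m(1))) = ((-9 + 2) + 3)*(-36 + (-3 + ((-4 + 1)/(-5 + 1))/2)) = (-7 + 3)*(-36 + (-3 + (-3/(-4))/2)) = -4*(-36 + (-3 + (-¼*(-3))/2)) = -4*(-36 + (-3 + (½)*(¾))) = -4*(-36 + (-3 + 3/8)) = -4*(-36 - 21/8) = -4*(-309/8) = 309/2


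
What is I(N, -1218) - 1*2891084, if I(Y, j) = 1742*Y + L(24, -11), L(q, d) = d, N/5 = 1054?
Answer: 6289245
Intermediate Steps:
N = 5270 (N = 5*1054 = 5270)
I(Y, j) = -11 + 1742*Y (I(Y, j) = 1742*Y - 11 = -11 + 1742*Y)
I(N, -1218) - 1*2891084 = (-11 + 1742*5270) - 1*2891084 = (-11 + 9180340) - 2891084 = 9180329 - 2891084 = 6289245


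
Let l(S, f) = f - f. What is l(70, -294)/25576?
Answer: 0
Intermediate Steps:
l(S, f) = 0
l(70, -294)/25576 = 0/25576 = 0*(1/25576) = 0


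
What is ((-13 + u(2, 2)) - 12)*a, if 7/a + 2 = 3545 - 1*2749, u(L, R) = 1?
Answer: -84/397 ≈ -0.21159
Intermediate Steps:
a = 7/794 (a = 7/(-2 + (3545 - 1*2749)) = 7/(-2 + (3545 - 2749)) = 7/(-2 + 796) = 7/794 ≈ 0.0088161)
((-13 + u(2, 2)) - 12)*a = ((-13 + 1) - 12)*(7/794) = (-12 - 12)*(7/794) = -24*7/794 = -84/397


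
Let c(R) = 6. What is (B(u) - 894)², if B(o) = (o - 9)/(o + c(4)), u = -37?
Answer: 765518224/961 ≈ 7.9659e+5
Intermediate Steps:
B(o) = (-9 + o)/(6 + o) (B(o) = (o - 9)/(o + 6) = (-9 + o)/(6 + o))
(B(u) - 894)² = ((-9 - 37)/(6 - 37) - 894)² = (-46/(-31) - 894)² = (-1/31*(-46) - 894)² = (46/31 - 894)² = (-27668/31)² = 765518224/961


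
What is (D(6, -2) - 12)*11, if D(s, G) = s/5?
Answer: -594/5 ≈ -118.80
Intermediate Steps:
D(s, G) = s/5 (D(s, G) = s*(⅕) = s/5)
(D(6, -2) - 12)*11 = ((⅕)*6 - 12)*11 = (6/5 - 12)*11 = -54/5*11 = -594/5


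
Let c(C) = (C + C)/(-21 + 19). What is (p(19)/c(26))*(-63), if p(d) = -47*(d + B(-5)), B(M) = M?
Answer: -20727/13 ≈ -1594.4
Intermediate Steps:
c(C) = -C (c(C) = (2*C)/(-2) = (2*C)*(-½) = -C)
p(d) = 235 - 47*d (p(d) = -47*(d - 5) = -47*(-5 + d) = 235 - 47*d)
(p(19)/c(26))*(-63) = ((235 - 47*19)/((-1*26)))*(-63) = ((235 - 893)/(-26))*(-63) = -658*(-1/26)*(-63) = (329/13)*(-63) = -20727/13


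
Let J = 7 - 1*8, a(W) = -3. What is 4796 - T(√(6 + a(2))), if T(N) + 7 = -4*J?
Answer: 4799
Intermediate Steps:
J = -1 (J = 7 - 8 = -1)
T(N) = -3 (T(N) = -7 - 4*(-1) = -7 + 4 = -3)
4796 - T(√(6 + a(2))) = 4796 - 1*(-3) = 4796 + 3 = 4799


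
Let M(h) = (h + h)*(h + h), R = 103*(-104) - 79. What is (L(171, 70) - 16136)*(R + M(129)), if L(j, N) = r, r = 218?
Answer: -887794614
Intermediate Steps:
R = -10791 (R = -10712 - 79 = -10791)
M(h) = 4*h² (M(h) = (2*h)*(2*h) = 4*h²)
L(j, N) = 218
(L(171, 70) - 16136)*(R + M(129)) = (218 - 16136)*(-10791 + 4*129²) = -15918*(-10791 + 4*16641) = -15918*(-10791 + 66564) = -15918*55773 = -887794614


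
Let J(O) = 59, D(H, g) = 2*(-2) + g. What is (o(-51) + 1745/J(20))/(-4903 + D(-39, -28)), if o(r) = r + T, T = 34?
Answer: -106/41595 ≈ -0.0025484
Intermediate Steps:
o(r) = 34 + r (o(r) = r + 34 = 34 + r)
D(H, g) = -4 + g
(o(-51) + 1745/J(20))/(-4903 + D(-39, -28)) = ((34 - 51) + 1745/59)/(-4903 + (-4 - 28)) = (-17 + 1745*(1/59))/(-4903 - 32) = (-17 + 1745/59)/(-4935) = (742/59)*(-1/4935) = -106/41595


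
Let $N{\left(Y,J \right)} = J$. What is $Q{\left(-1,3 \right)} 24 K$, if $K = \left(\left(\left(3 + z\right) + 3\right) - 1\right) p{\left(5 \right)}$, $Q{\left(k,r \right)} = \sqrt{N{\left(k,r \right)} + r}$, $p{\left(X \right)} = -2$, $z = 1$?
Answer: $- 288 \sqrt{6} \approx -705.45$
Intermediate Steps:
$Q{\left(k,r \right)} = \sqrt{2} \sqrt{r}$ ($Q{\left(k,r \right)} = \sqrt{r + r} = \sqrt{2 r} = \sqrt{2} \sqrt{r}$)
$K = -12$ ($K = \left(\left(\left(3 + 1\right) + 3\right) - 1\right) \left(-2\right) = \left(\left(4 + 3\right) - 1\right) \left(-2\right) = \left(7 - 1\right) \left(-2\right) = 6 \left(-2\right) = -12$)
$Q{\left(-1,3 \right)} 24 K = \sqrt{2} \sqrt{3} \cdot 24 \left(-12\right) = \sqrt{6} \cdot 24 \left(-12\right) = 24 \sqrt{6} \left(-12\right) = - 288 \sqrt{6}$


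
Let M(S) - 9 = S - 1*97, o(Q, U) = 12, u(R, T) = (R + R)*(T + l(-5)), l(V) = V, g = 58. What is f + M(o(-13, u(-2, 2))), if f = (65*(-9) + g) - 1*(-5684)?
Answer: 5081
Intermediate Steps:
u(R, T) = 2*R*(-5 + T) (u(R, T) = (R + R)*(T - 5) = (2*R)*(-5 + T) = 2*R*(-5 + T))
M(S) = -88 + S (M(S) = 9 + (S - 1*97) = 9 + (S - 97) = 9 + (-97 + S) = -88 + S)
f = 5157 (f = (65*(-9) + 58) - 1*(-5684) = (-585 + 58) + 5684 = -527 + 5684 = 5157)
f + M(o(-13, u(-2, 2))) = 5157 + (-88 + 12) = 5157 - 76 = 5081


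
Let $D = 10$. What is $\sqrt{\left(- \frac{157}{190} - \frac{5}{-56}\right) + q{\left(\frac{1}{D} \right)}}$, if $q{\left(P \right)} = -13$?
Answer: $\frac{i \sqrt{97197730}}{2660} \approx 3.7063 i$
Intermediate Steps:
$\sqrt{\left(- \frac{157}{190} - \frac{5}{-56}\right) + q{\left(\frac{1}{D} \right)}} = \sqrt{\left(- \frac{157}{190} - \frac{5}{-56}\right) - 13} = \sqrt{\left(\left(-157\right) \frac{1}{190} - - \frac{5}{56}\right) - 13} = \sqrt{\left(- \frac{157}{190} + \frac{5}{56}\right) - 13} = \sqrt{- \frac{3921}{5320} - 13} = \sqrt{- \frac{73081}{5320}} = \frac{i \sqrt{97197730}}{2660}$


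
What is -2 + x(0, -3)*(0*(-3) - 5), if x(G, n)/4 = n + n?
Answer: 118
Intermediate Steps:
x(G, n) = 8*n (x(G, n) = 4*(n + n) = 4*(2*n) = 8*n)
-2 + x(0, -3)*(0*(-3) - 5) = -2 + (8*(-3))*(0*(-3) - 5) = -2 - 24*(0 - 5) = -2 - 24*(-5) = -2 + 120 = 118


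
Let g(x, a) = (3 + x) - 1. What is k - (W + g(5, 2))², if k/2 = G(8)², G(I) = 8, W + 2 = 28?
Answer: -961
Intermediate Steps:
W = 26 (W = -2 + 28 = 26)
g(x, a) = 2 + x
k = 128 (k = 2*8² = 2*64 = 128)
k - (W + g(5, 2))² = 128 - (26 + (2 + 5))² = 128 - (26 + 7)² = 128 - 1*33² = 128 - 1*1089 = 128 - 1089 = -961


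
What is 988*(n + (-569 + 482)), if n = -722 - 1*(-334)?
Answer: -469300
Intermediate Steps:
n = -388 (n = -722 + 334 = -388)
988*(n + (-569 + 482)) = 988*(-388 + (-569 + 482)) = 988*(-388 - 87) = 988*(-475) = -469300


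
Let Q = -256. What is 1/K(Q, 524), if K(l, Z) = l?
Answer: -1/256 ≈ -0.0039063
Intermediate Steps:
1/K(Q, 524) = 1/(-256) = -1/256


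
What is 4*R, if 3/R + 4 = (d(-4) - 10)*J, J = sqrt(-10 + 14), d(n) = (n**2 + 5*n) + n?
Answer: -3/10 ≈ -0.30000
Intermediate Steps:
d(n) = n**2 + 6*n
J = 2 (J = sqrt(4) = 2)
R = -3/40 (R = 3/(-4 + (-4*(6 - 4) - 10)*2) = 3/(-4 + (-4*2 - 10)*2) = 3/(-4 + (-8 - 10)*2) = 3/(-4 - 18*2) = 3/(-4 - 36) = 3/(-40) = 3*(-1/40) = -3/40 ≈ -0.075000)
4*R = 4*(-3/40) = -3/10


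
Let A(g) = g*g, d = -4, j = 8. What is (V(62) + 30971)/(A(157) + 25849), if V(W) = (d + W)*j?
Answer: 31435/50498 ≈ 0.62250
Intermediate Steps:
A(g) = g²
V(W) = -32 + 8*W (V(W) = (-4 + W)*8 = -32 + 8*W)
(V(62) + 30971)/(A(157) + 25849) = ((-32 + 8*62) + 30971)/(157² + 25849) = ((-32 + 496) + 30971)/(24649 + 25849) = (464 + 30971)/50498 = 31435*(1/50498) = 31435/50498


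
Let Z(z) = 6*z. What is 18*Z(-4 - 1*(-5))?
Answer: 108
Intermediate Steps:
18*Z(-4 - 1*(-5)) = 18*(6*(-4 - 1*(-5))) = 18*(6*(-4 + 5)) = 18*(6*1) = 18*6 = 108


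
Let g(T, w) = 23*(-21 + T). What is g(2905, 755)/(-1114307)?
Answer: -66332/1114307 ≈ -0.059528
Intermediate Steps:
g(T, w) = -483 + 23*T
g(2905, 755)/(-1114307) = (-483 + 23*2905)/(-1114307) = (-483 + 66815)*(-1/1114307) = 66332*(-1/1114307) = -66332/1114307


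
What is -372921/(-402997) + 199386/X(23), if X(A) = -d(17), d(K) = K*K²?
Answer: -78519798969/1979924261 ≈ -39.658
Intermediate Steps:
d(K) = K³
X(A) = -4913 (X(A) = -1*17³ = -1*4913 = -4913)
-372921/(-402997) + 199386/X(23) = -372921/(-402997) + 199386/(-4913) = -372921*(-1/402997) + 199386*(-1/4913) = 372921/402997 - 199386/4913 = -78519798969/1979924261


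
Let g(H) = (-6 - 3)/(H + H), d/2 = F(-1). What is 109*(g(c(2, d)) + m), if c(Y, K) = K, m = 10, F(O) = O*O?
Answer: 3379/4 ≈ 844.75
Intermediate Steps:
F(O) = O²
d = 2 (d = 2*(-1)² = 2*1 = 2)
g(H) = -9/(2*H) (g(H) = -9*1/(2*H) = -9/(2*H))
109*(g(c(2, d)) + m) = 109*(-9/2/2 + 10) = 109*(-9/2*½ + 10) = 109*(-9/4 + 10) = 109*(31/4) = 3379/4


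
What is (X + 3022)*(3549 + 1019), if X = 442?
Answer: 15823552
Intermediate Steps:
(X + 3022)*(3549 + 1019) = (442 + 3022)*(3549 + 1019) = 3464*4568 = 15823552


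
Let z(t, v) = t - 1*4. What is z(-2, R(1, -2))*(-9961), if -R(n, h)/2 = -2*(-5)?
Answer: 59766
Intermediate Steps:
R(n, h) = -20 (R(n, h) = -(-4)*(-5) = -2*10 = -20)
z(t, v) = -4 + t (z(t, v) = t - 4 = -4 + t)
z(-2, R(1, -2))*(-9961) = (-4 - 2)*(-9961) = -6*(-9961) = 59766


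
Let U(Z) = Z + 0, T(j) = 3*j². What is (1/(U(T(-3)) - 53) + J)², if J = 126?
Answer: 10725625/676 ≈ 15866.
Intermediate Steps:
U(Z) = Z
(1/(U(T(-3)) - 53) + J)² = (1/(3*(-3)² - 53) + 126)² = (1/(3*9 - 53) + 126)² = (1/(27 - 53) + 126)² = (1/(-26) + 126)² = (-1/26 + 126)² = (3275/26)² = 10725625/676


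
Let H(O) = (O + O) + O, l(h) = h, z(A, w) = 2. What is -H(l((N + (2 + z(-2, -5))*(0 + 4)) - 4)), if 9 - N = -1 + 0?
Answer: -66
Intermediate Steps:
N = 10 (N = 9 - (-1 + 0) = 9 - 1*(-1) = 9 + 1 = 10)
H(O) = 3*O (H(O) = 2*O + O = 3*O)
-H(l((N + (2 + z(-2, -5))*(0 + 4)) - 4)) = -3*((10 + (2 + 2)*(0 + 4)) - 4) = -3*((10 + 4*4) - 4) = -3*((10 + 16) - 4) = -3*(26 - 4) = -3*22 = -1*66 = -66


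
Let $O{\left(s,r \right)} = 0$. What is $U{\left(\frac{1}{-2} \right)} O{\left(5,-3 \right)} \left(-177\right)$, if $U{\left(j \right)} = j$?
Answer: $0$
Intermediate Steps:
$U{\left(\frac{1}{-2} \right)} O{\left(5,-3 \right)} \left(-177\right) = \frac{1}{-2} \cdot 0 \left(-177\right) = \left(- \frac{1}{2}\right) 0 \left(-177\right) = 0 \left(-177\right) = 0$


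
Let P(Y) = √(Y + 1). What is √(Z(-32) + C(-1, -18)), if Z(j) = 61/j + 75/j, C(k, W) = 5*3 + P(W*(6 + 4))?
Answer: √(43 + 4*I*√179)/2 ≈ 3.7358 + 1.7906*I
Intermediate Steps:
P(Y) = √(1 + Y)
C(k, W) = 15 + √(1 + 10*W) (C(k, W) = 5*3 + √(1 + W*(6 + 4)) = 15 + √(1 + W*10) = 15 + √(1 + 10*W))
Z(j) = 136/j
√(Z(-32) + C(-1, -18)) = √(136/(-32) + (15 + √(1 + 10*(-18)))) = √(136*(-1/32) + (15 + √(1 - 180))) = √(-17/4 + (15 + √(-179))) = √(-17/4 + (15 + I*√179)) = √(43/4 + I*√179)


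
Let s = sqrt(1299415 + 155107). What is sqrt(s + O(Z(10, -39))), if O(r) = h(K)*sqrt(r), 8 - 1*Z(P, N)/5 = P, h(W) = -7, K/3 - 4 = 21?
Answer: sqrt(sqrt(1454522) - 7*I*sqrt(10)) ≈ 34.729 - 0.3187*I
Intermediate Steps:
K = 75 (K = 12 + 3*21 = 12 + 63 = 75)
Z(P, N) = 40 - 5*P
O(r) = -7*sqrt(r)
s = sqrt(1454522) ≈ 1206.0
sqrt(s + O(Z(10, -39))) = sqrt(sqrt(1454522) - 7*sqrt(40 - 5*10)) = sqrt(sqrt(1454522) - 7*sqrt(40 - 50)) = sqrt(sqrt(1454522) - 7*I*sqrt(10))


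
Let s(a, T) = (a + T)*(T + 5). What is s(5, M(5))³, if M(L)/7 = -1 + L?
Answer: 1291467969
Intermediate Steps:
M(L) = -7 + 7*L (M(L) = 7*(-1 + L) = -7 + 7*L)
s(a, T) = (5 + T)*(T + a) (s(a, T) = (T + a)*(5 + T) = (5 + T)*(T + a))
s(5, M(5))³ = ((-7 + 7*5)² + 5*(-7 + 7*5) + 5*5 + (-7 + 7*5)*5)³ = ((-7 + 35)² + 5*(-7 + 35) + 25 + (-7 + 35)*5)³ = (28² + 5*28 + 25 + 28*5)³ = (784 + 140 + 25 + 140)³ = 1089³ = 1291467969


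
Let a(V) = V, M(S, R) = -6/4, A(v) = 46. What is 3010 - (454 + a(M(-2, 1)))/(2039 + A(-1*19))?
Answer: 2510159/834 ≈ 3009.8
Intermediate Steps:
M(S, R) = -3/2 (M(S, R) = -6*1/4 = -3/2)
3010 - (454 + a(M(-2, 1)))/(2039 + A(-1*19)) = 3010 - (454 - 3/2)/(2039 + 46) = 3010 - 905/(2*2085) = 3010 - 1*181/834 = 3010 - 181/834 = 2510159/834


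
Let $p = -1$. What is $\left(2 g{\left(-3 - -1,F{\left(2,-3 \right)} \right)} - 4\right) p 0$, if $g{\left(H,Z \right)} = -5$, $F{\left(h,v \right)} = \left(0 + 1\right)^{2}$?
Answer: $0$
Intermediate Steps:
$F{\left(h,v \right)} = 1$ ($F{\left(h,v \right)} = 1^{2} = 1$)
$\left(2 g{\left(-3 - -1,F{\left(2,-3 \right)} \right)} - 4\right) p 0 = \left(2 \left(-5\right) - 4\right) \left(-1\right) 0 = \left(-10 - 4\right) \left(-1\right) 0 = \left(-14\right) \left(-1\right) 0 = 14 \cdot 0 = 0$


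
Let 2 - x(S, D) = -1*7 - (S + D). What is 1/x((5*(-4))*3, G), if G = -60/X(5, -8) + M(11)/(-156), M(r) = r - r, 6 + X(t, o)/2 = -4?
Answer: -1/48 ≈ -0.020833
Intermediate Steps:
X(t, o) = -20 (X(t, o) = -12 + 2*(-4) = -12 - 8 = -20)
M(r) = 0
G = 3 (G = -60/(-20) + 0/(-156) = -60*(-1/20) + 0*(-1/156) = 3 + 0 = 3)
x(S, D) = 9 + D + S (x(S, D) = 2 - (-1*7 - (S + D)) = 2 - (-7 - (D + S)) = 2 - (-7 + (-D - S)) = 2 - (-7 - D - S) = 2 + (7 + D + S) = 9 + D + S)
1/x((5*(-4))*3, G) = 1/(9 + 3 + (5*(-4))*3) = 1/(9 + 3 - 20*3) = 1/(9 + 3 - 60) = 1/(-48) = -1/48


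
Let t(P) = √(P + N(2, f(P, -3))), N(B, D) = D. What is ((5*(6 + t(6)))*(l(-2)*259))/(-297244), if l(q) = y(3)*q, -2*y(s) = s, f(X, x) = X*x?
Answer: -11655/148622 - 3885*I*√3/148622 ≈ -0.07842 - 0.045276*I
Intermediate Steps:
y(s) = -s/2
l(q) = -3*q/2 (l(q) = (-½*3)*q = -3*q/2)
t(P) = √2*√(-P) (t(P) = √(P + P*(-3)) = √(P - 3*P) = √(-2*P) = √2*√(-P))
((5*(6 + t(6)))*(l(-2)*259))/(-297244) = ((5*(6 + √2*√(-1*6)))*(-3/2*(-2)*259))/(-297244) = ((5*(6 + √2*√(-6)))*(3*259))*(-1/297244) = ((5*(6 + √2*(I*√6)))*777)*(-1/297244) = ((5*(6 + 2*I*√3))*777)*(-1/297244) = ((30 + 10*I*√3)*777)*(-1/297244) = (23310 + 7770*I*√3)*(-1/297244) = -11655/148622 - 3885*I*√3/148622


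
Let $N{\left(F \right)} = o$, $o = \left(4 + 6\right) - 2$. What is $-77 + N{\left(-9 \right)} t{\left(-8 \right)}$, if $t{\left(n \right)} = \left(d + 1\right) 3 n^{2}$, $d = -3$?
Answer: $-3149$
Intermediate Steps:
$o = 8$ ($o = 10 - 2 = 8$)
$N{\left(F \right)} = 8$
$t{\left(n \right)} = - 6 n^{2}$ ($t{\left(n \right)} = \left(-3 + 1\right) 3 n^{2} = \left(-2\right) 3 n^{2} = - 6 n^{2}$)
$-77 + N{\left(-9 \right)} t{\left(-8 \right)} = -77 + 8 \left(- 6 \left(-8\right)^{2}\right) = -77 + 8 \left(\left(-6\right) 64\right) = -77 + 8 \left(-384\right) = -77 - 3072 = -3149$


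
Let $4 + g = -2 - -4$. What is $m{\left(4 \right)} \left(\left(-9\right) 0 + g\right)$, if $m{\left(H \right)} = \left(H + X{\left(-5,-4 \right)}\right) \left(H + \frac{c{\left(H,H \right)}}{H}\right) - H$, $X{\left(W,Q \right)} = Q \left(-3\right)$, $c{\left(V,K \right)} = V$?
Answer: $-152$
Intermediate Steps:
$X{\left(W,Q \right)} = - 3 Q$
$g = -2$ ($g = -4 - -2 = -4 + \left(-2 + 4\right) = -4 + 2 = -2$)
$m{\left(H \right)} = - H + \left(1 + H\right) \left(12 + H\right)$ ($m{\left(H \right)} = \left(H - -12\right) \left(H + \frac{H}{H}\right) - H = \left(H + 12\right) \left(H + 1\right) - H = \left(12 + H\right) \left(1 + H\right) - H = \left(1 + H\right) \left(12 + H\right) - H = - H + \left(1 + H\right) \left(12 + H\right)$)
$m{\left(4 \right)} \left(\left(-9\right) 0 + g\right) = \left(12 + 4^{2} + 12 \cdot 4\right) \left(\left(-9\right) 0 - 2\right) = \left(12 + 16 + 48\right) \left(0 - 2\right) = 76 \left(-2\right) = -152$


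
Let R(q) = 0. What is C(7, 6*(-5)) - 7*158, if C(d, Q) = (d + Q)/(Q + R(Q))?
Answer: -33157/30 ≈ -1105.2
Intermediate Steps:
C(d, Q) = (Q + d)/Q (C(d, Q) = (d + Q)/(Q + 0) = (Q + d)/Q)
C(7, 6*(-5)) - 7*158 = (6*(-5) + 7)/((6*(-5))) - 7*158 = (-30 + 7)/(-30) - 1106 = -1/30*(-23) - 1106 = 23/30 - 1106 = -33157/30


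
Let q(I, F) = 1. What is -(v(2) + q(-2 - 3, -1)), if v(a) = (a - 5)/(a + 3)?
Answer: -⅖ ≈ -0.40000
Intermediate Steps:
v(a) = (-5 + a)/(3 + a)
-(v(2) + q(-2 - 3, -1)) = -((-5 + 2)/(3 + 2) + 1) = -(-3/5 + 1) = -((⅕)*(-3) + 1) = -(-⅗ + 1) = -1*⅖ = -⅖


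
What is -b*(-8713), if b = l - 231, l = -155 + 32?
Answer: -3084402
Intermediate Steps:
l = -123
b = -354 (b = -123 - 231 = -354)
-b*(-8713) = -(-354)*(-8713) = -1*3084402 = -3084402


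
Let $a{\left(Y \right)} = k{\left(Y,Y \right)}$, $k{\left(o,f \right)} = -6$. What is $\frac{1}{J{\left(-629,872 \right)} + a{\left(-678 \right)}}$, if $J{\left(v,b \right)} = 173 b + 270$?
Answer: $\frac{1}{151120} \approx 6.6173 \cdot 10^{-6}$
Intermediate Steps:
$J{\left(v,b \right)} = 270 + 173 b$
$a{\left(Y \right)} = -6$
$\frac{1}{J{\left(-629,872 \right)} + a{\left(-678 \right)}} = \frac{1}{\left(270 + 173 \cdot 872\right) - 6} = \frac{1}{\left(270 + 150856\right) - 6} = \frac{1}{151126 - 6} = \frac{1}{151120}$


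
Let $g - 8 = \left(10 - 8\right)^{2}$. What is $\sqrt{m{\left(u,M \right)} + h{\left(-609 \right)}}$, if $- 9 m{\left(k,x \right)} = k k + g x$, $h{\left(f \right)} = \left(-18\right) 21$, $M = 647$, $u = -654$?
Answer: $\frac{i \sqrt{438882}}{3} \approx 220.83 i$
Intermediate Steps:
$g = 12$ ($g = 8 + \left(10 - 8\right)^{2} = 8 + 2^{2} = 8 + 4 = 12$)
$h{\left(f \right)} = -378$
$m{\left(k,x \right)} = - \frac{4 x}{3} - \frac{k^{2}}{9}$ ($m{\left(k,x \right)} = - \frac{k k + 12 x}{9} = - \frac{k^{2} + 12 x}{9} = - \frac{4 x}{3} - \frac{k^{2}}{9}$)
$\sqrt{m{\left(u,M \right)} + h{\left(-609 \right)}} = \sqrt{\left(\left(- \frac{4}{3}\right) 647 - \frac{\left(-654\right)^{2}}{9}\right) - 378} = \sqrt{\left(- \frac{2588}{3} - 47524\right) - 378} = \sqrt{- \frac{145160}{3} - 378} = \sqrt{- \frac{146294}{3}} = \frac{i \sqrt{438882}}{3}$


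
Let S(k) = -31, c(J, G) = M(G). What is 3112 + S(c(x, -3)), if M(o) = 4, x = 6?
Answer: 3081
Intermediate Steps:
c(J, G) = 4
3112 + S(c(x, -3)) = 3112 - 31 = 3081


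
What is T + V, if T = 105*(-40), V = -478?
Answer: -4678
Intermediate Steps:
T = -4200
T + V = -4200 - 478 = -4678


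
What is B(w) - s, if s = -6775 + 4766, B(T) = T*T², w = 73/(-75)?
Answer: 847157858/421875 ≈ 2008.1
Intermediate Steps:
w = -73/75 (w = 73*(-1/75) = -73/75 ≈ -0.97333)
B(T) = T³
s = -2009
B(w) - s = (-73/75)³ - 1*(-2009) = -389017/421875 + 2009 = 847157858/421875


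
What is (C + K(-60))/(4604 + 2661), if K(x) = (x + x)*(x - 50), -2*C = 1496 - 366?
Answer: 2527/1453 ≈ 1.7392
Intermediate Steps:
C = -565 (C = -(1496 - 366)/2 = -1/2*1130 = -565)
K(x) = 2*x*(-50 + x) (K(x) = (2*x)*(-50 + x) = 2*x*(-50 + x))
(C + K(-60))/(4604 + 2661) = (-565 + 2*(-60)*(-50 - 60))/(4604 + 2661) = (-565 + 2*(-60)*(-110))/7265 = (-565 + 13200)*(1/7265) = 12635*(1/7265) = 2527/1453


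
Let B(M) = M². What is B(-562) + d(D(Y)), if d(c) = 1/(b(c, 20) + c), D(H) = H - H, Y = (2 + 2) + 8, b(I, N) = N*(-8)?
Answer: 50535039/160 ≈ 3.1584e+5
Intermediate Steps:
b(I, N) = -8*N
Y = 12 (Y = 4 + 8 = 12)
D(H) = 0
d(c) = 1/(-160 + c) (d(c) = 1/(-8*20 + c) = 1/(-160 + c))
B(-562) + d(D(Y)) = (-562)² + 1/(-160 + 0) = 315844 + 1/(-160) = 315844 - 1/160 = 50535039/160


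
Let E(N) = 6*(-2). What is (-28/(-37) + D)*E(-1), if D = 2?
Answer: -1224/37 ≈ -33.081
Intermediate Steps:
E(N) = -12
(-28/(-37) + D)*E(-1) = (-28/(-37) + 2)*(-12) = (-28*(-1/37) + 2)*(-12) = (28/37 + 2)*(-12) = (102/37)*(-12) = -1224/37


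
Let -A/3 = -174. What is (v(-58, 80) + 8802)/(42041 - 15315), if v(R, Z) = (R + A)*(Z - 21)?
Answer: 18089/13363 ≈ 1.3537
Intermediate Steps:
A = 522 (A = -3*(-174) = 522)
v(R, Z) = (-21 + Z)*(522 + R) (v(R, Z) = (R + 522)*(Z - 21) = (522 + R)*(-21 + Z) = (-21 + Z)*(522 + R))
(v(-58, 80) + 8802)/(42041 - 15315) = ((-10962 - 21*(-58) + 522*80 - 58*80) + 8802)/(42041 - 15315) = ((-10962 + 1218 + 41760 - 4640) + 8802)/26726 = (27376 + 8802)*(1/26726) = 36178*(1/26726) = 18089/13363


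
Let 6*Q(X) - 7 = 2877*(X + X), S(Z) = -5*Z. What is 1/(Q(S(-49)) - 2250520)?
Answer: -6/12093383 ≈ -4.9614e-7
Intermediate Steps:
Q(X) = 7/6 + 959*X (Q(X) = 7/6 + (2877*(X + X))/6 = 7/6 + (2877*(2*X))/6 = 7/6 + (5754*X)/6 = 7/6 + 959*X)
1/(Q(S(-49)) - 2250520) = 1/((7/6 + 959*(-5*(-49))) - 2250520) = 1/((7/6 + 959*245) - 2250520) = 1/((7/6 + 234955) - 2250520) = 1/(1409737/6 - 2250520) = 1/(-12093383/6) = -6/12093383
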